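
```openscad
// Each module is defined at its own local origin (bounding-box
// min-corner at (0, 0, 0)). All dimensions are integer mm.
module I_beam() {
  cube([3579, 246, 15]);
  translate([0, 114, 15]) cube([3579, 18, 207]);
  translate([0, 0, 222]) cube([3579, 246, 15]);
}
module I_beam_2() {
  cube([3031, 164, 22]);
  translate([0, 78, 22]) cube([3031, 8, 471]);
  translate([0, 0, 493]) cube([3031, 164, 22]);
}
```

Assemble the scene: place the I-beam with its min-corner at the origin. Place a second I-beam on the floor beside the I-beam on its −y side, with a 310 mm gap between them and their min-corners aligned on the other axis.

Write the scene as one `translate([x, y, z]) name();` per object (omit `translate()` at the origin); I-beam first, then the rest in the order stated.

I_beam();
translate([0, -474, 0]) I_beam_2();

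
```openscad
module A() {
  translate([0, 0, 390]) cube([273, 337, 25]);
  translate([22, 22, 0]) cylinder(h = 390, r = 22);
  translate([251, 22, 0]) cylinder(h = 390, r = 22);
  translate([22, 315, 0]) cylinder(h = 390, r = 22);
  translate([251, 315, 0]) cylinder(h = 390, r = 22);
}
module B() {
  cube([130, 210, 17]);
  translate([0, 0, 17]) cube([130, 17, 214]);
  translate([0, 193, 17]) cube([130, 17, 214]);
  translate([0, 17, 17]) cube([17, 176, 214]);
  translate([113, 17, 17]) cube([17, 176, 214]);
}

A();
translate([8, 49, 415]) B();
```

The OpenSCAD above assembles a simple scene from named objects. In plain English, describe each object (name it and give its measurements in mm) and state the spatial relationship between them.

A is a four-legged stool. The seat is 273×337 mm, 25 mm thick, top at z = 415 mm. It stands on four round legs, each 44 mm in diameter, from z = 0 to the seat underside, each leg's axis is inset half a diameter from the nearest pair of seat edges (so the leg's bounding box is flush with the corner).

B is an open storage box with external size 130×210×231 mm and wall thickness 17 mm (the base is also 17 mm thick). The base covers the whole footprint; the four walls stand on the base, with the y-facing walls full-width and the x-facing walls fitting between their inner faces.

The open box is on top of the stool.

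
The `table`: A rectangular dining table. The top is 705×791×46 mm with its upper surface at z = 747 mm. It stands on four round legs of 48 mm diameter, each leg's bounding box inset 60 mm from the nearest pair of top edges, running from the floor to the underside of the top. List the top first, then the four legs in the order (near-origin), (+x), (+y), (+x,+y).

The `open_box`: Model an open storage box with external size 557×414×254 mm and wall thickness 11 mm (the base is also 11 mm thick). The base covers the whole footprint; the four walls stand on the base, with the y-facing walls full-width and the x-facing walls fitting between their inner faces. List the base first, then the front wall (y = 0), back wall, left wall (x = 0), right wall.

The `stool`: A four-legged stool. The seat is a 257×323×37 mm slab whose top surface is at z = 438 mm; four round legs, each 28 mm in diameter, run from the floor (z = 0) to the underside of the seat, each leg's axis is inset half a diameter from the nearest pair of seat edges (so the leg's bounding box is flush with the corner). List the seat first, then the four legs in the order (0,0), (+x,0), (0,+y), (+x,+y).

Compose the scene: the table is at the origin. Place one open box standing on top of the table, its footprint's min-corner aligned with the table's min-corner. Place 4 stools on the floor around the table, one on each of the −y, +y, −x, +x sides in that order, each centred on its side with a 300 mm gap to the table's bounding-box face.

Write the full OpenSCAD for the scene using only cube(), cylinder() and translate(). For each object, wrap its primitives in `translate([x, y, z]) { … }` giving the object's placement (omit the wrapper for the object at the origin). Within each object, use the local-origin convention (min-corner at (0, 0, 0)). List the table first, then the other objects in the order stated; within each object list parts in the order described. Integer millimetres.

translate([0, 0, 701]) cube([705, 791, 46]);
translate([84, 84, 0]) cylinder(h = 701, r = 24);
translate([621, 84, 0]) cylinder(h = 701, r = 24);
translate([84, 707, 0]) cylinder(h = 701, r = 24);
translate([621, 707, 0]) cylinder(h = 701, r = 24);
translate([0, 0, 747]) {
  cube([557, 414, 11]);
  translate([0, 0, 11]) cube([557, 11, 243]);
  translate([0, 403, 11]) cube([557, 11, 243]);
  translate([0, 11, 11]) cube([11, 392, 243]);
  translate([546, 11, 11]) cube([11, 392, 243]);
}
translate([224, -623, 0]) {
  translate([0, 0, 401]) cube([257, 323, 37]);
  translate([14, 14, 0]) cylinder(h = 401, r = 14);
  translate([243, 14, 0]) cylinder(h = 401, r = 14);
  translate([14, 309, 0]) cylinder(h = 401, r = 14);
  translate([243, 309, 0]) cylinder(h = 401, r = 14);
}
translate([224, 1091, 0]) {
  translate([0, 0, 401]) cube([257, 323, 37]);
  translate([14, 14, 0]) cylinder(h = 401, r = 14);
  translate([243, 14, 0]) cylinder(h = 401, r = 14);
  translate([14, 309, 0]) cylinder(h = 401, r = 14);
  translate([243, 309, 0]) cylinder(h = 401, r = 14);
}
translate([-557, 234, 0]) {
  translate([0, 0, 401]) cube([257, 323, 37]);
  translate([14, 14, 0]) cylinder(h = 401, r = 14);
  translate([243, 14, 0]) cylinder(h = 401, r = 14);
  translate([14, 309, 0]) cylinder(h = 401, r = 14);
  translate([243, 309, 0]) cylinder(h = 401, r = 14);
}
translate([1005, 234, 0]) {
  translate([0, 0, 401]) cube([257, 323, 37]);
  translate([14, 14, 0]) cylinder(h = 401, r = 14);
  translate([243, 14, 0]) cylinder(h = 401, r = 14);
  translate([14, 309, 0]) cylinder(h = 401, r = 14);
  translate([243, 309, 0]) cylinder(h = 401, r = 14);
}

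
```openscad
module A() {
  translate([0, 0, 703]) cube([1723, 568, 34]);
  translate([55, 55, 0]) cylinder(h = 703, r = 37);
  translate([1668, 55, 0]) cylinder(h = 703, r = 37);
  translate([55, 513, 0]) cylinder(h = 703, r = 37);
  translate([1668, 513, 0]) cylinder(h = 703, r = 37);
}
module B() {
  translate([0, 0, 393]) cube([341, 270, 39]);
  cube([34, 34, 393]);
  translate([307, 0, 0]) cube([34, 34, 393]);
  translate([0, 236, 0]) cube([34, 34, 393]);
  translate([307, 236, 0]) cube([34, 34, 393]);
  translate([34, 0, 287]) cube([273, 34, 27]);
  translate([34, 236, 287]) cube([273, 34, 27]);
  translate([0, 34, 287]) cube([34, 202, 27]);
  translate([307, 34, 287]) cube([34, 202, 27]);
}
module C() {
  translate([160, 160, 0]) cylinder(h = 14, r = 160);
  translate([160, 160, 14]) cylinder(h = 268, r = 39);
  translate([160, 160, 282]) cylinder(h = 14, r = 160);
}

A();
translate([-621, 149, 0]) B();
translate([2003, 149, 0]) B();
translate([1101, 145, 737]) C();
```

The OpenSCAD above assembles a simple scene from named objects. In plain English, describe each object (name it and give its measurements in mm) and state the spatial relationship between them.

A is a table with a 1723×568 mm rectangular top, 34 mm thick, top surface at z = 737 mm, supported by four round legs of 74 mm diameter, each leg's bounding box inset 18 mm from the nearest pair of top edges, running from the floor.

B is a simple wooden stool: a rectangular seat 341 mm (x) by 270 mm (y), 39 mm thick, top face at z = 432 mm, on four square legs, each 34×34 mm in cross-section. The legs rest on z = 0, each flush with a corner of the seat. Four stretchers, 34 mm wide and 27 mm tall, connect adjacent legs with their undersides at z = 287 mm, each running between the inner faces of the legs it joins and aligned with the legs' outer faces on the other axis.

C is a spool: two coaxial disc flanges of radius 160 mm and thickness 14 mm, joined by a core cylinder of radius 39 mm and height 268 mm. The lower flange rests on z = 0 and the three cylinders share a vertical axis.

Two stools sit around the table at the −x, +x sides. The spool is on top of the table.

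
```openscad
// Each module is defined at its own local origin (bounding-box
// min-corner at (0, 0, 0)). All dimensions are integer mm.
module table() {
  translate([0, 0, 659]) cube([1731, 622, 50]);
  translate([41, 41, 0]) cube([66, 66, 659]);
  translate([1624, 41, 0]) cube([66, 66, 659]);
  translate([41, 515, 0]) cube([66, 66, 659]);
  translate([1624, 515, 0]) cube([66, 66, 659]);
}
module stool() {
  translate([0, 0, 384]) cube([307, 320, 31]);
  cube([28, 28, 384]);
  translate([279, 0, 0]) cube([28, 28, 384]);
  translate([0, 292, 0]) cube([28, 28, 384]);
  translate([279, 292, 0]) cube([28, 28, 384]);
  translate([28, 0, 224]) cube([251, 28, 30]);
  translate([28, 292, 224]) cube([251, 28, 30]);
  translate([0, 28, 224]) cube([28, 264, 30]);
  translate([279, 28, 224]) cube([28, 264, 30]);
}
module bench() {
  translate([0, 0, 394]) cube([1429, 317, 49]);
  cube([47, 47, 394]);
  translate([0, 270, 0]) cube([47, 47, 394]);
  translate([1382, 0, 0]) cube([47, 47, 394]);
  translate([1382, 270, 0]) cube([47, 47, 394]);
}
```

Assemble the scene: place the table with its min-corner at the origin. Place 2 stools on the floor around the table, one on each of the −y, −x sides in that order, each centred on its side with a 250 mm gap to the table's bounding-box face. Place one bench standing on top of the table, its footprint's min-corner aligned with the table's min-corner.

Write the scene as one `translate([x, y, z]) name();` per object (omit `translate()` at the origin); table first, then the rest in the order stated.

table();
translate([712, -570, 0]) stool();
translate([-557, 151, 0]) stool();
translate([0, 0, 709]) bench();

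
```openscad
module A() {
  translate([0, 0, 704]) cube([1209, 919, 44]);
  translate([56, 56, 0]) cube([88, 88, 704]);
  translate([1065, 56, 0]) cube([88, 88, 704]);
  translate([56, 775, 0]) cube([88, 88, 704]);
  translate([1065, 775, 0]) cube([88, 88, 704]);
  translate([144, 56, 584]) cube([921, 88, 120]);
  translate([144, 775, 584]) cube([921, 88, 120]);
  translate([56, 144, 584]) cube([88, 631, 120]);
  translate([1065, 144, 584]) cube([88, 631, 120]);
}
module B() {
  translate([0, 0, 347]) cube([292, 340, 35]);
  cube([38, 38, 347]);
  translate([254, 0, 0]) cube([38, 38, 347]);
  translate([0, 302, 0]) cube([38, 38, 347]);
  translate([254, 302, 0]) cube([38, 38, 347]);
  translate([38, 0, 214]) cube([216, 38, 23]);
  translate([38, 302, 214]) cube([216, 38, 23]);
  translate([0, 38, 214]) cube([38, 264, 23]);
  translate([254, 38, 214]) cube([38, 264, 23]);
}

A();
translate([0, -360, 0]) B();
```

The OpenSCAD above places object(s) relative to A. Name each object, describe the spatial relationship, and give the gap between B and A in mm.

The stool's nearest face is 20 mm from the table's −y face.

A is a table. B is a stool. The stool is on the floor beside the table on its −y side. The gap between the stool and the table is 20 mm.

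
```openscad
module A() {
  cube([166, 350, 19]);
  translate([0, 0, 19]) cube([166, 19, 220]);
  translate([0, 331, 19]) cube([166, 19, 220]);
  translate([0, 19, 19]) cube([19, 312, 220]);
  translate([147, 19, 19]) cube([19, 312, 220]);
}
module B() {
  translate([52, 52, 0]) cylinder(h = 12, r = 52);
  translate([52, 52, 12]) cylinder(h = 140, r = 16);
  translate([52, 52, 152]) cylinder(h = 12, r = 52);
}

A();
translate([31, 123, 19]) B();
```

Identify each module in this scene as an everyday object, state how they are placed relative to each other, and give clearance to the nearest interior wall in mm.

Clearances: x = 12, y = 104; minimum 12 mm.

A is an open box. B is a spool. The spool sits inside the open box, centred. The clearance to the nearest interior wall is 12 mm.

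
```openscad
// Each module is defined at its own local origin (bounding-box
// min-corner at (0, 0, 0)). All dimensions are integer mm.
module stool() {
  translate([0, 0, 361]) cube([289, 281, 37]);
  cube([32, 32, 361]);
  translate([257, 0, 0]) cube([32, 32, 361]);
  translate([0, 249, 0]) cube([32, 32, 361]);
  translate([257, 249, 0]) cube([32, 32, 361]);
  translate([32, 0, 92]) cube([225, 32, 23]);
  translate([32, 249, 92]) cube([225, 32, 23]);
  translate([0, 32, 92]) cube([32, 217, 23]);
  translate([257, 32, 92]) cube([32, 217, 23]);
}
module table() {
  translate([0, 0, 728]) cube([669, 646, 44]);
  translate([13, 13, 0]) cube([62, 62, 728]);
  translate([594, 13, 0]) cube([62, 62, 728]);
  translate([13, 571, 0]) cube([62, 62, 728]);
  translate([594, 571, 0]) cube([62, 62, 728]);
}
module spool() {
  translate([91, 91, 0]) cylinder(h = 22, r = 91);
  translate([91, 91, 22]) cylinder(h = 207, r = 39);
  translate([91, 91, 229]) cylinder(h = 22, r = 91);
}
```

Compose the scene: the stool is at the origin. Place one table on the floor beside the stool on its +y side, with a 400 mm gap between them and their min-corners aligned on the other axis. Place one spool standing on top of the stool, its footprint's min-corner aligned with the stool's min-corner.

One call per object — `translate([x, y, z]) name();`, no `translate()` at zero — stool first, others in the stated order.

stool();
translate([0, 681, 0]) table();
translate([0, 0, 398]) spool();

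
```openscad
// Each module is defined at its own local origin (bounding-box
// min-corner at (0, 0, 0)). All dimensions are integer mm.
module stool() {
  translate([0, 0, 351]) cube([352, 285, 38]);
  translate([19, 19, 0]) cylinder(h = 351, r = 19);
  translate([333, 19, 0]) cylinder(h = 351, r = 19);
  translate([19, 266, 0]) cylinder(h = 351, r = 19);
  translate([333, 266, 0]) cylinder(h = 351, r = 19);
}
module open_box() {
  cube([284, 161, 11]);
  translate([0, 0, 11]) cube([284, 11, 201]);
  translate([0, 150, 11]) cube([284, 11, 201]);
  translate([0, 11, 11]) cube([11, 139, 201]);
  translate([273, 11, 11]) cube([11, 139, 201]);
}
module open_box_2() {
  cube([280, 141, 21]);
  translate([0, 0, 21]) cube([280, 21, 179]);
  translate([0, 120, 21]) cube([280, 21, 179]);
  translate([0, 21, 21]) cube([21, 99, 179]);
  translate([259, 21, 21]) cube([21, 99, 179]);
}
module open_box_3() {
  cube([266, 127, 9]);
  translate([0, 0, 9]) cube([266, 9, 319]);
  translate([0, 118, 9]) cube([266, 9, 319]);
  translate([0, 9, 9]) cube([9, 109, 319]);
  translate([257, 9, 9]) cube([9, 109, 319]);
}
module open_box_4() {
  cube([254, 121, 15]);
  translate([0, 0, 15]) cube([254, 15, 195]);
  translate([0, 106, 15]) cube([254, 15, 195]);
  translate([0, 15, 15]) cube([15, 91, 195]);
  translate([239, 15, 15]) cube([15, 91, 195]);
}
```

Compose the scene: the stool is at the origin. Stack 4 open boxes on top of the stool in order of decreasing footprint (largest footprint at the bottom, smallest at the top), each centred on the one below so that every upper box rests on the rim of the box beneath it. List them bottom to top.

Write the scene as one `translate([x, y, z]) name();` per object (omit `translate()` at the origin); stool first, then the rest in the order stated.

stool();
translate([34, 62, 389]) open_box();
translate([36, 72, 601]) open_box_2();
translate([43, 79, 801]) open_box_3();
translate([49, 82, 1129]) open_box_4();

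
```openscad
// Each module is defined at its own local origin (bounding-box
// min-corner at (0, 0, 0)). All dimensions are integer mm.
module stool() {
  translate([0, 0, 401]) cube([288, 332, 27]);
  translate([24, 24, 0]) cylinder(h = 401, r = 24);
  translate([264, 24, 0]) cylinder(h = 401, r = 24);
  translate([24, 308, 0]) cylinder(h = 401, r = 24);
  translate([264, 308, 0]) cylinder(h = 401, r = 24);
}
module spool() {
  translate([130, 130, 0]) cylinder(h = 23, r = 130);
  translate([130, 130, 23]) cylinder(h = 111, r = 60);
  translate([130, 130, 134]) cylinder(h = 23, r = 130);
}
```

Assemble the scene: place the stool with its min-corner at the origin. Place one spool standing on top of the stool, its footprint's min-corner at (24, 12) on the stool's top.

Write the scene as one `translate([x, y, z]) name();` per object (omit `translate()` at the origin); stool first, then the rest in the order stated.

stool();
translate([24, 12, 428]) spool();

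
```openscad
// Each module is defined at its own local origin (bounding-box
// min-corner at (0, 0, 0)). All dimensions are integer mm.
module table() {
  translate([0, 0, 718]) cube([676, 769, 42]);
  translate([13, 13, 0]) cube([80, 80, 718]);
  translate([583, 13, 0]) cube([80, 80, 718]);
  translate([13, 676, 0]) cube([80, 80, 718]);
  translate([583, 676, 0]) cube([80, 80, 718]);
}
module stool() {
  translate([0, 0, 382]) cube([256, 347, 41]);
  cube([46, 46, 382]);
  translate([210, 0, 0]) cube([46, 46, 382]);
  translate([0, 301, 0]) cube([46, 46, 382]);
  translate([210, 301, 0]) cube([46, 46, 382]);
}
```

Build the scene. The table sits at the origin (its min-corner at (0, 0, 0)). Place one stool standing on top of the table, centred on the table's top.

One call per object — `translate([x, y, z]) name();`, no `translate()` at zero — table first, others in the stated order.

table();
translate([210, 211, 760]) stool();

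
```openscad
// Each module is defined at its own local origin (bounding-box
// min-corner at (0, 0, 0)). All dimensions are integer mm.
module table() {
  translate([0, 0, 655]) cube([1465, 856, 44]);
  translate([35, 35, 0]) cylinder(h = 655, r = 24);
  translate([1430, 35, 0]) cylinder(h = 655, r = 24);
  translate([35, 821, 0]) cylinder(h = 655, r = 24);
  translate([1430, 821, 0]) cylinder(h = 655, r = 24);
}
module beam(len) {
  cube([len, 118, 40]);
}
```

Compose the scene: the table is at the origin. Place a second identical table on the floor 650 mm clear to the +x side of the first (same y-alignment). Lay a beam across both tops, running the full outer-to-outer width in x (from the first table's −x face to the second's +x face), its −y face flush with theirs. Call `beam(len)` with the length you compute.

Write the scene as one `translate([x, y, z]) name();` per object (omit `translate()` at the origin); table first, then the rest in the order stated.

table();
translate([2115, 0, 0]) table();
translate([0, 0, 699]) beam(3580);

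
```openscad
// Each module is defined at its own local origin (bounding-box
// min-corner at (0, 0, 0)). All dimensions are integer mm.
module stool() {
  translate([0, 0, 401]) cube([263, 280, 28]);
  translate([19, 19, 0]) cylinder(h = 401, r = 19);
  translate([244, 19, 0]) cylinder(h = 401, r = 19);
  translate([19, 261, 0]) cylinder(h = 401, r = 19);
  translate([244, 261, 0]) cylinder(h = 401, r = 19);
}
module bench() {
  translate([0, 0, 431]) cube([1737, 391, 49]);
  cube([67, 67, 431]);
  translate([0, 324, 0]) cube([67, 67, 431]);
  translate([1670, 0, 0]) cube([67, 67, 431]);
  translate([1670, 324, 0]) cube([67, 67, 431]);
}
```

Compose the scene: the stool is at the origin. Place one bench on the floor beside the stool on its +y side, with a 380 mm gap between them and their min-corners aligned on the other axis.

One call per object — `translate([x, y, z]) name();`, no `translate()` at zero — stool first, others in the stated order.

stool();
translate([0, 660, 0]) bench();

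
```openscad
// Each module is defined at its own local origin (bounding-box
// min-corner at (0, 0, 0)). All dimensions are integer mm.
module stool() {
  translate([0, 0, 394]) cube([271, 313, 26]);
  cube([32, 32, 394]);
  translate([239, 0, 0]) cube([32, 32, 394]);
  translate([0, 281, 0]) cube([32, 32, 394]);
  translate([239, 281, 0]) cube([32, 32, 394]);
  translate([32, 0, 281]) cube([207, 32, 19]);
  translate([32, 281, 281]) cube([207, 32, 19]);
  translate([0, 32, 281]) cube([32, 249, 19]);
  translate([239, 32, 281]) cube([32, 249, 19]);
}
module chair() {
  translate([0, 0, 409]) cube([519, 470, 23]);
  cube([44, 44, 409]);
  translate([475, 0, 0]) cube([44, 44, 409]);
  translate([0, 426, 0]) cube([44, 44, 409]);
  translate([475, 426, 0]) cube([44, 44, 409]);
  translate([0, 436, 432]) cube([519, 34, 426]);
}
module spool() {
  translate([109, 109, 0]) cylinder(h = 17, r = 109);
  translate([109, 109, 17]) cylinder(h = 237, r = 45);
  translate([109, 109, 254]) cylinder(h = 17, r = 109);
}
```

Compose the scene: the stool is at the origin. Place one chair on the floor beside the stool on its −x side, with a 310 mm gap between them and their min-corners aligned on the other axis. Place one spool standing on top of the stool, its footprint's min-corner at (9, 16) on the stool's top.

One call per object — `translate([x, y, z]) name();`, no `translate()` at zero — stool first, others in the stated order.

stool();
translate([-829, 0, 0]) chair();
translate([9, 16, 420]) spool();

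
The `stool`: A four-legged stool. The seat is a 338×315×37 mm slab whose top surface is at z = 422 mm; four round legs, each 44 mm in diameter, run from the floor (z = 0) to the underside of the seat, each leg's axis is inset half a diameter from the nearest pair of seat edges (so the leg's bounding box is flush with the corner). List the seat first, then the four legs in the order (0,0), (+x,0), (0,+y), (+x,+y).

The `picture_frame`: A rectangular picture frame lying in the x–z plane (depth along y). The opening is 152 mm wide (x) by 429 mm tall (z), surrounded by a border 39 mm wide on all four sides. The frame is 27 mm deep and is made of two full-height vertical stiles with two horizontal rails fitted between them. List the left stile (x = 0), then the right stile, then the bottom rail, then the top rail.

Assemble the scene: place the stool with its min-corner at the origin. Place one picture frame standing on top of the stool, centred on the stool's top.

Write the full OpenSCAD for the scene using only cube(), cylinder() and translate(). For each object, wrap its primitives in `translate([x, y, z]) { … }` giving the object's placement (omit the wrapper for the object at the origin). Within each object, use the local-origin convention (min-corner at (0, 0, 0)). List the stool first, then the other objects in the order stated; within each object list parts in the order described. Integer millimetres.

translate([0, 0, 385]) cube([338, 315, 37]);
translate([22, 22, 0]) cylinder(h = 385, r = 22);
translate([316, 22, 0]) cylinder(h = 385, r = 22);
translate([22, 293, 0]) cylinder(h = 385, r = 22);
translate([316, 293, 0]) cylinder(h = 385, r = 22);
translate([54, 144, 422]) {
  cube([39, 27, 507]);
  translate([191, 0, 0]) cube([39, 27, 507]);
  translate([39, 0, 0]) cube([152, 27, 39]);
  translate([39, 0, 468]) cube([152, 27, 39]);
}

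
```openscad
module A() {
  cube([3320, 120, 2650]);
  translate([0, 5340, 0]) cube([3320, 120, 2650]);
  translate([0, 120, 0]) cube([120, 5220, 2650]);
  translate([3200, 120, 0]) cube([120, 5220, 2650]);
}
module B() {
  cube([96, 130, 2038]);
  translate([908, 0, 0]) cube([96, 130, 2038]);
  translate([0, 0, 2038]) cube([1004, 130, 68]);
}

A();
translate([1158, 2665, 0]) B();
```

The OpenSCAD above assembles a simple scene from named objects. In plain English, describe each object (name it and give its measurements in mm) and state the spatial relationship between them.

A is a box-shaped house frame (walls only): outside footprint 3320×5460 mm, wall height 2650 mm, wall thickness 120 mm. The two y-facing walls run the full x-width; the two x-facing walls fit between the inner faces of the y-facing walls.

B is a rectangular door frame: two vertical jambs of 96×130 mm section, 2038 mm tall, with a clear opening 812 mm wide between their inner faces. A header 68 mm tall and 130 mm deep lies on top of the jambs and spans the full outside width.

The door frame sits inside the house frame, centred.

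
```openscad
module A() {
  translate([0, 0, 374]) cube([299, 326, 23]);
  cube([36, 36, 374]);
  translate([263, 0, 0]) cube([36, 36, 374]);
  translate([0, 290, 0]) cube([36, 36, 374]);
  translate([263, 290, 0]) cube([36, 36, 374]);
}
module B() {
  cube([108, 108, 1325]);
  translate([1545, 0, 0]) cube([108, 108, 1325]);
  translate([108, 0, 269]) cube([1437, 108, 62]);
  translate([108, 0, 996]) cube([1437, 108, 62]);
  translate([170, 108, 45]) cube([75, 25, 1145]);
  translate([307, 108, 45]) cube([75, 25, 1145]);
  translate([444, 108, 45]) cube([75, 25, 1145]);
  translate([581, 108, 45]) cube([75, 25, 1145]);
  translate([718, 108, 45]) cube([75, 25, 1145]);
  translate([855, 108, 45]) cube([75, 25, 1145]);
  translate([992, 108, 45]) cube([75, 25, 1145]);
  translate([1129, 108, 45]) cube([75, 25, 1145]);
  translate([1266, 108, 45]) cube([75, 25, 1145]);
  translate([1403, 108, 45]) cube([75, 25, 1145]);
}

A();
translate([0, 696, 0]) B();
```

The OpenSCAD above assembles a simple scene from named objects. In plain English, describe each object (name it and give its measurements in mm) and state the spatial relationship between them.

A is a four-legged stool. The seat is 299×326 mm, 23 mm thick, top at z = 397 mm. It stands on four square legs, each 36×36 mm in cross-section, from z = 0 to the seat underside, each flush with a corner of the seat.

B is a fence section. Two 108×108 mm posts, 1325 mm tall, stand on the floor with a clear span of 1437 mm between their inner faces. Two horizontal rails of 108×62 mm section span the gap between the posts with their undersides at z = 269 mm and z = 996 mm, flush with the posts' −y face. 10 pickets, each 75 mm wide, 25 mm thick and 1145 mm tall, are fixed to the +y face of the rails with their bottoms at z = 45 mm, evenly spaced across the span with equal gaps (rounded down to the nearest mm) at the −x end and between each pair — any rounding remainder accumulates at the +x end.

The fence section is on the floor beside the stool on its +y side.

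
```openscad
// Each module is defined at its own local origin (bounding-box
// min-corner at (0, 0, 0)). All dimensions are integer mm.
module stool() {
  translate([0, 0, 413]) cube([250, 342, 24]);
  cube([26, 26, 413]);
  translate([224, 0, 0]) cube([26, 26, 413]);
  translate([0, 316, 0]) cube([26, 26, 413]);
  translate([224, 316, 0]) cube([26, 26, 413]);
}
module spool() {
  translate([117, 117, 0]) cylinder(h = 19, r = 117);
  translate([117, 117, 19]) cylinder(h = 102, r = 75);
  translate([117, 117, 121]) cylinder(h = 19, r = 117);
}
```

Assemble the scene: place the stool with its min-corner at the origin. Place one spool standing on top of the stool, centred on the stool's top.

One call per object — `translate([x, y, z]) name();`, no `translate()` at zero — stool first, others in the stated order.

stool();
translate([8, 54, 437]) spool();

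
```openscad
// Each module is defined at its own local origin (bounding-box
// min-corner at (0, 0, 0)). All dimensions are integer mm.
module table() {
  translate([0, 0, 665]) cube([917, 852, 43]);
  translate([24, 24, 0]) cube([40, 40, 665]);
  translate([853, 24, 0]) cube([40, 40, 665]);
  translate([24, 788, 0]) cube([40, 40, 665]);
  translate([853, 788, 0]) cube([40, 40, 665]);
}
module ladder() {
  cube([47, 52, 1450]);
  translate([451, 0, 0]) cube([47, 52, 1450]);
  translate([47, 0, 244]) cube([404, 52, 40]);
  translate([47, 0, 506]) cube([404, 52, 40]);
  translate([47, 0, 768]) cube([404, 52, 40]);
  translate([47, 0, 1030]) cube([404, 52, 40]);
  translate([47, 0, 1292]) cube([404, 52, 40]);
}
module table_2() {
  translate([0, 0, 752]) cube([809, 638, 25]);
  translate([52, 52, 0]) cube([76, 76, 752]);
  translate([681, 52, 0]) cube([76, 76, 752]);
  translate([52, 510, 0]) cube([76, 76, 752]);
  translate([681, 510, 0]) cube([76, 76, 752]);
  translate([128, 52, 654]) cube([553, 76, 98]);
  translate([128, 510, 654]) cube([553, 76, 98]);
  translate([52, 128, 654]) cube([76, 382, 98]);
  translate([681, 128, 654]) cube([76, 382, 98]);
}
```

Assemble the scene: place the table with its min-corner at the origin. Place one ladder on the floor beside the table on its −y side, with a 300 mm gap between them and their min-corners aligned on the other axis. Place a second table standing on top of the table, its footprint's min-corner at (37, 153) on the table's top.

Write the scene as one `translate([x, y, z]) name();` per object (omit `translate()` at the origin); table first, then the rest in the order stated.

table();
translate([0, -352, 0]) ladder();
translate([37, 153, 708]) table_2();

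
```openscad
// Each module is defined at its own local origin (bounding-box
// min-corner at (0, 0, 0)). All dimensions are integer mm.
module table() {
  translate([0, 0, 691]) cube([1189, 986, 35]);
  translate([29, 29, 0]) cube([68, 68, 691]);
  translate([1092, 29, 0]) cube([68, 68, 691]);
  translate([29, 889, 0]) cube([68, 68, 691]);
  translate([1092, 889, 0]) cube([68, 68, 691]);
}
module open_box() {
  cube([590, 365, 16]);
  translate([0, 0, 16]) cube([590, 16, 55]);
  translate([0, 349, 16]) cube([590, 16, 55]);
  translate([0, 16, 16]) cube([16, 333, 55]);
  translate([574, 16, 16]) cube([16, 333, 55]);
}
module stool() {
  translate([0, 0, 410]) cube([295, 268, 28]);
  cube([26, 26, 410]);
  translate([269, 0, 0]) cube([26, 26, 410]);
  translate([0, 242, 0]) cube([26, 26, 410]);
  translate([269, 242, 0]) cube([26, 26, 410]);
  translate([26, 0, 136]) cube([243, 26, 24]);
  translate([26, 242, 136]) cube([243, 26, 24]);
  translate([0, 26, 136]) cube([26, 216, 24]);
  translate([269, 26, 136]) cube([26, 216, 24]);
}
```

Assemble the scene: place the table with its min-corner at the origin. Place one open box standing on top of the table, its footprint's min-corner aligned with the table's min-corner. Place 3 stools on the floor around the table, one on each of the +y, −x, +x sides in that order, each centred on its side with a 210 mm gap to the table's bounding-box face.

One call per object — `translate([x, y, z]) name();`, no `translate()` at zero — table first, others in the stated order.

table();
translate([0, 0, 726]) open_box();
translate([447, 1196, 0]) stool();
translate([-505, 359, 0]) stool();
translate([1399, 359, 0]) stool();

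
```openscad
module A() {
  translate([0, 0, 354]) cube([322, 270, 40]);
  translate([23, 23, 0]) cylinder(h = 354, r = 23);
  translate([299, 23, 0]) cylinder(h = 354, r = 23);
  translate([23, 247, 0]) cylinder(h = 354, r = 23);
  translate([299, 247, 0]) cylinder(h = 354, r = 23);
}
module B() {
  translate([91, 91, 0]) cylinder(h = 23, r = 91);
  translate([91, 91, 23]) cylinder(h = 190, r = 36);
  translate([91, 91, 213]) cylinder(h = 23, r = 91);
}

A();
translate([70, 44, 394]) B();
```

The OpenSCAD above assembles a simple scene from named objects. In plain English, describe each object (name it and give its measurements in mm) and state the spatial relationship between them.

A is a simple wooden stool: a rectangular seat 322 mm (x) by 270 mm (y), 40 mm thick, top face at z = 394 mm, on four round legs, each 46 mm in diameter. The legs rest on z = 0, each leg's axis is inset half a diameter from the nearest pair of seat edges (so the leg's bounding box is flush with the corner).

B is a spool: two coaxial disc flanges of radius 91 mm and thickness 23 mm, joined by a core cylinder of radius 36 mm and height 190 mm. The lower flange rests on z = 0 and the three cylinders share a vertical axis.

The spool is on top of the stool, centred.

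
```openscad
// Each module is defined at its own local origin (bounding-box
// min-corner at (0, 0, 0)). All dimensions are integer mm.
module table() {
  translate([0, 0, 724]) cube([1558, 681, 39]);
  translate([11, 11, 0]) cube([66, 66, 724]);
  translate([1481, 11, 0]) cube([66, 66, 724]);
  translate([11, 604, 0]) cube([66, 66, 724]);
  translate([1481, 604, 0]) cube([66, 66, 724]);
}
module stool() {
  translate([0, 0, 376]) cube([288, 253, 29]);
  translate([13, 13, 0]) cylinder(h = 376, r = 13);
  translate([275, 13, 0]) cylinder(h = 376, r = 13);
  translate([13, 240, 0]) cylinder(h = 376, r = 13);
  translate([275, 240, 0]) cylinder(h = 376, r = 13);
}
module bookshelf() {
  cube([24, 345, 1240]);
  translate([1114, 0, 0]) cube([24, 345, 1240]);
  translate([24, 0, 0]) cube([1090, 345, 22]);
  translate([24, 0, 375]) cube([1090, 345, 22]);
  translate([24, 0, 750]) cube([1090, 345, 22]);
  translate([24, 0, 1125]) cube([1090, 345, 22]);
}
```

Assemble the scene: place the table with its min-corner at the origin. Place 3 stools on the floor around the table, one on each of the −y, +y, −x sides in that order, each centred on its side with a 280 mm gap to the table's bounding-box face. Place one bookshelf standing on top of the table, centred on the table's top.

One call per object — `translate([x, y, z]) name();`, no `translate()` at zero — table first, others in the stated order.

table();
translate([635, -533, 0]) stool();
translate([635, 961, 0]) stool();
translate([-568, 214, 0]) stool();
translate([210, 168, 763]) bookshelf();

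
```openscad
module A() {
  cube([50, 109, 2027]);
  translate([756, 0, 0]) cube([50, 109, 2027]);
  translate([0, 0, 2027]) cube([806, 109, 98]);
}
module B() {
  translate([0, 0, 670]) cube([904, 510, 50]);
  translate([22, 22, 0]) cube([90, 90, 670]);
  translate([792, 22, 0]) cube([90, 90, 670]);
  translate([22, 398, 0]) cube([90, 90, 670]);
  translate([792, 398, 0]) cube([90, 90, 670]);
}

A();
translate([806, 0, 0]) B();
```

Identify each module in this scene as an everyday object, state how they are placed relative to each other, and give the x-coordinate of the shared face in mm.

The door frame's +x face and the table's −x face are both at x = 806 mm.

A is a door frame. B is a table. The table is against the door frame's +x side, with their −y faces flush. The x-coordinate of the shared face is 806 mm.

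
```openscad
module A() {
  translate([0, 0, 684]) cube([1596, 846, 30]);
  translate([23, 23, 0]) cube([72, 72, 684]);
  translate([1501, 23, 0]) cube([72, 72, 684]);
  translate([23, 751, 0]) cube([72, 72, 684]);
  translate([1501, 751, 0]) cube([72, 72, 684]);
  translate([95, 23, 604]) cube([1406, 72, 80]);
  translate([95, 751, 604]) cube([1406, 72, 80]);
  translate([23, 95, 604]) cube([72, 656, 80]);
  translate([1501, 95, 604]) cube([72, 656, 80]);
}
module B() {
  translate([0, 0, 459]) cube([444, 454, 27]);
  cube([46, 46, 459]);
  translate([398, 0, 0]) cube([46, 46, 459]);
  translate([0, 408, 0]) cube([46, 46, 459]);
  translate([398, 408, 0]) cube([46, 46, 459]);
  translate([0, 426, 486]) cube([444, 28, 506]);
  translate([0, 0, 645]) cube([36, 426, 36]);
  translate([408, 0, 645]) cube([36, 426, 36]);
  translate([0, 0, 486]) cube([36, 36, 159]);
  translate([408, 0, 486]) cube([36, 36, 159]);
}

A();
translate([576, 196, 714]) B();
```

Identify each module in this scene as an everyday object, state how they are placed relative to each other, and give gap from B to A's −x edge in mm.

A is a table. B is a chair. The chair is on top of the table, centred. The gap from the chair to the table's −x edge is 576 mm.

The chair's min-x is at 576; the table's min-x is 0; gap = 576 mm.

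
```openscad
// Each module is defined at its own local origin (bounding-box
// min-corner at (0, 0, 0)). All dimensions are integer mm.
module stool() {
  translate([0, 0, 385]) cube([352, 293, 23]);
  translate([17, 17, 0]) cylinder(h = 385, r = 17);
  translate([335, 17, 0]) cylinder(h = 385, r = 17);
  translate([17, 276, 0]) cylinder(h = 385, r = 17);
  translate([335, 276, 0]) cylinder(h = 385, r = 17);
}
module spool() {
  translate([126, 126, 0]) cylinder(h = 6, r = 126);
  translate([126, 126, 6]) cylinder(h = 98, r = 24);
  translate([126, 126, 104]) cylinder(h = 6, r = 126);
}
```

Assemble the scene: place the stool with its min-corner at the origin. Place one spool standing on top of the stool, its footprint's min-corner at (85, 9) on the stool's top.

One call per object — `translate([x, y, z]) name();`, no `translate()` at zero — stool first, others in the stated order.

stool();
translate([85, 9, 408]) spool();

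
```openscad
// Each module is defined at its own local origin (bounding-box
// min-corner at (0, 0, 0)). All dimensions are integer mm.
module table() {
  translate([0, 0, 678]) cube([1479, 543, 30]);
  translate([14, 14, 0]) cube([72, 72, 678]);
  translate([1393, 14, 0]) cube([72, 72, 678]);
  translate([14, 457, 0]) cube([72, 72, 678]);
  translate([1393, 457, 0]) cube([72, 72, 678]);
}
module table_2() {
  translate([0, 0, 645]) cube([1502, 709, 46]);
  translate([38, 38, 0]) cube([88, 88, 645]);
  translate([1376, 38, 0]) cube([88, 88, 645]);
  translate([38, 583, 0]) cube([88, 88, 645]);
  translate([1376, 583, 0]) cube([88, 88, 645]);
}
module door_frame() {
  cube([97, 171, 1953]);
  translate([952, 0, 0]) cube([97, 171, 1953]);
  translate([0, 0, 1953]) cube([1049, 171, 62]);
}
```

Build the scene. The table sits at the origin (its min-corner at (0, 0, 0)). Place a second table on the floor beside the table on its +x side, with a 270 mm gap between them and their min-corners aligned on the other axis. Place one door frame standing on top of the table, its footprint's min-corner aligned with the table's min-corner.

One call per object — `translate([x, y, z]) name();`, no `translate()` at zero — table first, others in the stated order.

table();
translate([1749, 0, 0]) table_2();
translate([0, 0, 708]) door_frame();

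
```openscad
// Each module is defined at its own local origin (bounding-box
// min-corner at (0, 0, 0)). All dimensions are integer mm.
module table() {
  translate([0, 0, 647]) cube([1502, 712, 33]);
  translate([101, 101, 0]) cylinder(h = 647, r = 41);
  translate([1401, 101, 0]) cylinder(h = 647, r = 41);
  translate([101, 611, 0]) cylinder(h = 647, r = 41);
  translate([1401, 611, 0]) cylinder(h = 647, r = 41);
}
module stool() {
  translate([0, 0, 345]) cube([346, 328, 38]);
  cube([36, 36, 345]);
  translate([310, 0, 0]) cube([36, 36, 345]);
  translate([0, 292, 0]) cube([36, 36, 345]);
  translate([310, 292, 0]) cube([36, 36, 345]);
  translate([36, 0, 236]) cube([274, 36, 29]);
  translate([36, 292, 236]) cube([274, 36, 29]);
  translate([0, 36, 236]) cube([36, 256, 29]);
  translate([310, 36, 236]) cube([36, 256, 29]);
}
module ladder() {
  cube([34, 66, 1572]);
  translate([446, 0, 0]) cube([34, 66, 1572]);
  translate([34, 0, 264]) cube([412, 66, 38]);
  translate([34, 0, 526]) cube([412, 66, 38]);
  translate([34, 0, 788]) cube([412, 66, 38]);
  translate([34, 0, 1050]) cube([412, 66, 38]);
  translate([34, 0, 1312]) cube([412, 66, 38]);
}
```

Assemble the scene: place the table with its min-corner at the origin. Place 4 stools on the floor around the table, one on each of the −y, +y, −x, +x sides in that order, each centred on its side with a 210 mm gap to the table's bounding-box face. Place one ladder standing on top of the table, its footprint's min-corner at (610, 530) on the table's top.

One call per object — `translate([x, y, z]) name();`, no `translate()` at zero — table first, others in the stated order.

table();
translate([578, -538, 0]) stool();
translate([578, 922, 0]) stool();
translate([-556, 192, 0]) stool();
translate([1712, 192, 0]) stool();
translate([610, 530, 680]) ladder();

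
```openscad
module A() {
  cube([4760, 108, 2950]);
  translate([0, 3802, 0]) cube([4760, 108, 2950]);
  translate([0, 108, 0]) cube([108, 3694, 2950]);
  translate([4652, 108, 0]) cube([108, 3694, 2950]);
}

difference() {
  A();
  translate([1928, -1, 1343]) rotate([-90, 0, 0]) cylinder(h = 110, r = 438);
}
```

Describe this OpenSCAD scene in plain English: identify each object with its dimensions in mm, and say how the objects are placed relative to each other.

A is the wall frame of a small rectangular building: four walls, each 2950 mm tall and 108 mm thick, enclosing a footprint 4760 mm (x) by 3910 mm (y) outside-to-outside, with no floor or roof. The front and back walls (the −y and +y sides) span the full width; the two side walls fit between them.

The house frame has a circular hole of radius 438 mm through its front wall, centred at (x = 1928, z = 1343).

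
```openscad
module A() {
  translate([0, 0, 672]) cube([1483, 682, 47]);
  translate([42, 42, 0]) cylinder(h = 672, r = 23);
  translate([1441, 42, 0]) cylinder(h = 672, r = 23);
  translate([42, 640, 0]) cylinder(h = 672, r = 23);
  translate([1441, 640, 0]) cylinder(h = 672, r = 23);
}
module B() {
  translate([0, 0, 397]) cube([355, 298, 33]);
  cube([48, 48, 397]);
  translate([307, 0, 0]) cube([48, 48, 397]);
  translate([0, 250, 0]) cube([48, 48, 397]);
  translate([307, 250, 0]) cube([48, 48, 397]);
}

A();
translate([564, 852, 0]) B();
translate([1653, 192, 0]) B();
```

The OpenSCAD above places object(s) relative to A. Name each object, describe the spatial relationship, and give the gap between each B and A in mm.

A is a table. B is a stool. Two stools sit around the table at the +y, +x sides. The gap between each stool and the table is 170 mm.

Each stool's nearest face is 170 mm from the table's bounding box.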